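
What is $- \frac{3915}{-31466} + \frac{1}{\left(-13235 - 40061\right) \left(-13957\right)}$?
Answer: $\frac{1456090838173}{11703027795376} \approx 0.12442$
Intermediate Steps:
$- \frac{3915}{-31466} + \frac{1}{\left(-13235 - 40061\right) \left(-13957\right)} = \left(-3915\right) \left(- \frac{1}{31466}\right) + \frac{1}{-53296} \left(- \frac{1}{13957}\right) = \frac{3915}{31466} - - \frac{1}{743852272} = \frac{3915}{31466} + \frac{1}{743852272} = \frac{1456090838173}{11703027795376}$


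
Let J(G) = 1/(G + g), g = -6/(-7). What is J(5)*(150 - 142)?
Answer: 56/41 ≈ 1.3659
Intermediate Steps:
g = 6/7 (g = -6*(-⅐) = 6/7 ≈ 0.85714)
J(G) = 1/(6/7 + G) (J(G) = 1/(G + 6/7) = 1/(6/7 + G))
J(5)*(150 - 142) = (7/(6 + 7*5))*(150 - 142) = (7/(6 + 35))*8 = (7/41)*8 = 56/41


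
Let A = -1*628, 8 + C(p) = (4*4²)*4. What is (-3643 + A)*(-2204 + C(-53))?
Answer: 8354076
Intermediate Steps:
C(p) = 248 (C(p) = -8 + (4*4²)*4 = -8 + (4*16)*4 = -8 + 64*4 = -8 + 256 = 248)
A = -628
(-3643 + A)*(-2204 + C(-53)) = (-3643 - 628)*(-2204 + 248) = -4271*(-1956) = 8354076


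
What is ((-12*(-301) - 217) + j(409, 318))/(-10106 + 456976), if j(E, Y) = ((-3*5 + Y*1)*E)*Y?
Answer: 39412181/446870 ≈ 88.196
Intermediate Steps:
j(E, Y) = E*Y*(-15 + Y) (j(E, Y) = ((-15 + Y)*E)*Y = (E*(-15 + Y))*Y = E*Y*(-15 + Y))
((-12*(-301) - 217) + j(409, 318))/(-10106 + 456976) = ((-12*(-301) - 217) + 409*318*(-15 + 318))/(-10106 + 456976) = ((3612 - 217) + 409*318*303)/446870 = (3395 + 39408786)*(1/446870) = 39412181*(1/446870) = 39412181/446870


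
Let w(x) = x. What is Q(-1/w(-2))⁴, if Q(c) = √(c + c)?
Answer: 1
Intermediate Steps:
Q(c) = √2*√c (Q(c) = √(2*c) = √2*√c)
Q(-1/w(-2))⁴ = (√2*√(-1/(-2)))⁴ = (√2*√(-1*(-½)))⁴ = (√2*√(½))⁴ = (√2*(√2/2))⁴ = 1⁴ = 1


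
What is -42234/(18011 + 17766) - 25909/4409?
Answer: -1113155999/157740793 ≈ -7.0569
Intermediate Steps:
-42234/(18011 + 17766) - 25909/4409 = -42234/35777 - 25909*1/4409 = -42234*1/35777 - 25909/4409 = -42234/35777 - 25909/4409 = -1113155999/157740793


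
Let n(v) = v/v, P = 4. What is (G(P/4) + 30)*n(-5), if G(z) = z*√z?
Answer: 31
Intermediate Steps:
G(z) = z^(3/2)
n(v) = 1
(G(P/4) + 30)*n(-5) = ((4/4)^(3/2) + 30)*1 = ((4*(¼))^(3/2) + 30)*1 = (1^(3/2) + 30)*1 = (1 + 30)*1 = 31*1 = 31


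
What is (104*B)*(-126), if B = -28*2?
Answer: 733824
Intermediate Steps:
B = -56
(104*B)*(-126) = (104*(-56))*(-126) = -5824*(-126) = 733824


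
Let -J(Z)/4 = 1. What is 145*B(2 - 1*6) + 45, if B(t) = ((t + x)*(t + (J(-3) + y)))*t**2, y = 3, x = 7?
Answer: -34755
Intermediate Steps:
J(Z) = -4 (J(Z) = -4*1 = -4)
B(t) = t**2*(-1 + t)*(7 + t) (B(t) = ((t + 7)*(t + (-4 + 3)))*t**2 = ((7 + t)*(t - 1))*t**2 = ((7 + t)*(-1 + t))*t**2 = ((-1 + t)*(7 + t))*t**2 = t**2*(-1 + t)*(7 + t))
145*B(2 - 1*6) + 45 = 145*((2 - 1*6)**2*(-7 + (2 - 1*6)**2 + 6*(2 - 1*6))) + 45 = 145*((2 - 6)**2*(-7 + (2 - 6)**2 + 6*(2 - 6))) + 45 = 145*((-4)**2*(-7 + (-4)**2 + 6*(-4))) + 45 = 145*(16*(-7 + 16 - 24)) + 45 = 145*(16*(-15)) + 45 = 145*(-240) + 45 = -34800 + 45 = -34755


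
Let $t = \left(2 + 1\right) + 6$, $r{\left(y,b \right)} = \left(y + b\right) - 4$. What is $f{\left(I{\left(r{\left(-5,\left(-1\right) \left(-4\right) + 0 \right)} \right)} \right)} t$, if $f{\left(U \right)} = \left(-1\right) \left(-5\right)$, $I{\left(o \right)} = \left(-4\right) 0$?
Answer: $45$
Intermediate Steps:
$r{\left(y,b \right)} = -4 + b + y$ ($r{\left(y,b \right)} = \left(b + y\right) - 4 = -4 + b + y$)
$t = 9$ ($t = 3 + 6 = 9$)
$I{\left(o \right)} = 0$
$f{\left(U \right)} = 5$
$f{\left(I{\left(r{\left(-5,\left(-1\right) \left(-4\right) + 0 \right)} \right)} \right)} t = 5 \cdot 9 = 45$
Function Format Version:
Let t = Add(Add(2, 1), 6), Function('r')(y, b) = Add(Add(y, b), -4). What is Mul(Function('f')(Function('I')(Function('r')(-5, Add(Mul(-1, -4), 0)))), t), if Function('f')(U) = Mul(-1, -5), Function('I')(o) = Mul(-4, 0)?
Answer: 45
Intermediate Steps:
Function('r')(y, b) = Add(-4, b, y) (Function('r')(y, b) = Add(Add(b, y), -4) = Add(-4, b, y))
t = 9 (t = Add(3, 6) = 9)
Function('I')(o) = 0
Function('f')(U) = 5
Mul(Function('f')(Function('I')(Function('r')(-5, Add(Mul(-1, -4), 0)))), t) = Mul(5, 9) = 45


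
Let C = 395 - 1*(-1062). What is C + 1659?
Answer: 3116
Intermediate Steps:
C = 1457 (C = 395 + 1062 = 1457)
C + 1659 = 1457 + 1659 = 3116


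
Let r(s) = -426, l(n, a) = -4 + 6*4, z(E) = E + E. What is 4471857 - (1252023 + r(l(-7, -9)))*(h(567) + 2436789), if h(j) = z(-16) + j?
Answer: -3050542934571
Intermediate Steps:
z(E) = 2*E
l(n, a) = 20 (l(n, a) = -4 + 24 = 20)
h(j) = -32 + j (h(j) = 2*(-16) + j = -32 + j)
4471857 - (1252023 + r(l(-7, -9)))*(h(567) + 2436789) = 4471857 - (1252023 - 426)*((-32 + 567) + 2436789) = 4471857 - 1251597*(535 + 2436789) = 4471857 - 1251597*2437324 = 4471857 - 1*3050547406428 = 4471857 - 3050547406428 = -3050542934571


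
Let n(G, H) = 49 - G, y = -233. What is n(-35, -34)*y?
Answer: -19572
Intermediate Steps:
n(-35, -34)*y = (49 - 1*(-35))*(-233) = (49 + 35)*(-233) = 84*(-233) = -19572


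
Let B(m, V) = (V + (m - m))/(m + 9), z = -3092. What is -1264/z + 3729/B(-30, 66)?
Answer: -1833697/1546 ≈ -1186.1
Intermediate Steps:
B(m, V) = V/(9 + m) (B(m, V) = (V + 0)/(9 + m) = V/(9 + m))
-1264/z + 3729/B(-30, 66) = -1264/(-3092) + 3729/((66/(9 - 30))) = -1264*(-1/3092) + 3729/((66/(-21))) = 316/773 + 3729/((66*(-1/21))) = 316/773 + 3729/(-22/7) = 316/773 + 3729*(-7/22) = 316/773 - 2373/2 = -1833697/1546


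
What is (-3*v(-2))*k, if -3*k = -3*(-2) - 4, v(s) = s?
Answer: -4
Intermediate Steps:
k = -2/3 (k = -(-3*(-2) - 4)/3 = -(6 - 4)/3 = -1/3*2 = -2/3 ≈ -0.66667)
(-3*v(-2))*k = -3*(-2)*(-2/3) = 6*(-2/3) = -4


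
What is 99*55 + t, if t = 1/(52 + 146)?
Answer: 1078111/198 ≈ 5445.0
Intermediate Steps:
t = 1/198 ≈ 0.0050505
99*55 + t = 99*55 + 1/198 = 5445 + 1/198 = 1078111/198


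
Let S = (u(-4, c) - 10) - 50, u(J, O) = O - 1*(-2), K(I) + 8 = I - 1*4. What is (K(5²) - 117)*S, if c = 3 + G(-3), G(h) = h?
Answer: 6032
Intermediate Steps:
K(I) = -12 + I (K(I) = -8 + (I - 1*4) = -8 + (I - 4) = -8 + (-4 + I) = -12 + I)
c = 0 (c = 3 - 3 = 0)
u(J, O) = 2 + O (u(J, O) = O + 2 = 2 + O)
S = -58 (S = ((2 + 0) - 10) - 50 = (2 - 10) - 50 = -8 - 50 = -58)
(K(5²) - 117)*S = ((-12 + 5²) - 117)*(-58) = ((-12 + 25) - 117)*(-58) = (13 - 117)*(-58) = -104*(-58) = 6032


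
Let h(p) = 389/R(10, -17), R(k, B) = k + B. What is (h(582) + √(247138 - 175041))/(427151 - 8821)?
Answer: -389/2928310 + √72097/418330 ≈ 0.00050902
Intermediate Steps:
R(k, B) = B + k
h(p) = -389/7 (h(p) = 389/(-17 + 10) = 389/(-7) = 389*(-⅐) = -389/7)
(h(582) + √(247138 - 175041))/(427151 - 8821) = (-389/7 + √(247138 - 175041))/(427151 - 8821) = (-389/7 + √72097)/418330 = (-389/7 + √72097)*(1/418330) = -389/2928310 + √72097/418330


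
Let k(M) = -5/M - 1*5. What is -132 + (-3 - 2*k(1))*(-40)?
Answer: -812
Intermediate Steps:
k(M) = -5 - 5/M (k(M) = -5/M - 5 = -5 - 5/M)
-132 + (-3 - 2*k(1))*(-40) = -132 + (-3 - 2*(-5 - 5/1))*(-40) = -132 + (-3 - 2*(-5 - 5*1))*(-40) = -132 + (-3 - 2*(-5 - 5))*(-40) = -132 + (-3 - 2*(-10))*(-40) = -132 + (-3 + 20)*(-40) = -132 + 17*(-40) = -132 - 680 = -812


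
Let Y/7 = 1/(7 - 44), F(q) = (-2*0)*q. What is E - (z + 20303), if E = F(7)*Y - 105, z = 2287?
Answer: -22695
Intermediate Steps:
F(q) = 0 (F(q) = 0*q = 0)
Y = -7/37 (Y = 7/(7 - 44) = 7/(-37) = 7*(-1/37) = -7/37 ≈ -0.18919)
E = -105 (E = 0*(-7/37) - 105 = 0 - 105 = -105)
E - (z + 20303) = -105 - (2287 + 20303) = -105 - 1*22590 = -105 - 22590 = -22695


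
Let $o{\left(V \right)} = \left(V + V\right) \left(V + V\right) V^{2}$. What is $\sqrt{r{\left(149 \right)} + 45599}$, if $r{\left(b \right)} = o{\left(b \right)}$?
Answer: $\sqrt{1971583203} \approx 44403.0$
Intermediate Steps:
$o{\left(V \right)} = 4 V^{4}$ ($o{\left(V \right)} = 2 V 2 V V^{2} = 4 V^{2} V^{2} = 4 V^{4}$)
$r{\left(b \right)} = 4 b^{4}$
$\sqrt{r{\left(149 \right)} + 45599} = \sqrt{4 \cdot 149^{4} + 45599} = \sqrt{4 \cdot 492884401 + 45599} = \sqrt{1971537604 + 45599} = \sqrt{1971583203}$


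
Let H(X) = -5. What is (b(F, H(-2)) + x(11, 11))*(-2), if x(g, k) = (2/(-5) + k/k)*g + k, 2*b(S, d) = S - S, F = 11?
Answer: -176/5 ≈ -35.200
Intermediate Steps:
b(S, d) = 0 (b(S, d) = (S - S)/2 = (½)*0 = 0)
x(g, k) = k + 3*g/5 (x(g, k) = (2*(-⅕) + 1)*g + k = (-⅖ + 1)*g + k = 3*g/5 + k = k + 3*g/5)
(b(F, H(-2)) + x(11, 11))*(-2) = (0 + (11 + (⅗)*11))*(-2) = (0 + (11 + 33/5))*(-2) = (0 + 88/5)*(-2) = (88/5)*(-2) = -176/5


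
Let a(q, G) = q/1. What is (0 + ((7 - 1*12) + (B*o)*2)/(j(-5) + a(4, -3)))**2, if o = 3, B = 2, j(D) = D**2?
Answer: 49/841 ≈ 0.058264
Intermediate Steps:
a(q, G) = q (a(q, G) = q*1 = q)
(0 + ((7 - 1*12) + (B*o)*2)/(j(-5) + a(4, -3)))**2 = (0 + ((7 - 1*12) + (2*3)*2)/((-5)**2 + 4))**2 = (0 + ((7 - 12) + 6*2)/(25 + 4))**2 = (0 + (-5 + 12)/29)**2 = (0 + 7*(1/29))**2 = (0 + 7/29)**2 = (7/29)**2 = 49/841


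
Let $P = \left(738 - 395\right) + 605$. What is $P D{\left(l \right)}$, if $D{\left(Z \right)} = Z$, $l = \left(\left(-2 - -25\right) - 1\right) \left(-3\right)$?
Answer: $-62568$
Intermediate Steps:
$l = -66$ ($l = \left(\left(-2 + 25\right) - 1\right) \left(-3\right) = \left(23 - 1\right) \left(-3\right) = 22 \left(-3\right) = -66$)
$P = 948$ ($P = 343 + 605 = 948$)
$P D{\left(l \right)} = 948 \left(-66\right) = -62568$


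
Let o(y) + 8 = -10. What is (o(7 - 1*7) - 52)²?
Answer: 4900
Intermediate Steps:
o(y) = -18 (o(y) = -8 - 10 = -18)
(o(7 - 1*7) - 52)² = (-18 - 52)² = (-70)² = 4900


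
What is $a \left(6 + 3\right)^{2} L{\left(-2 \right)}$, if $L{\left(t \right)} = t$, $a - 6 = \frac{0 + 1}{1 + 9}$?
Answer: $- \frac{4941}{5} \approx -988.2$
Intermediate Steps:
$a = \frac{61}{10}$ ($a = 6 + \frac{0 + 1}{1 + 9} = 6 + 1 \cdot \frac{1}{10} = 6 + \frac{1}{10} = \frac{61}{10} \approx 6.1$)
$a \left(6 + 3\right)^{2} L{\left(-2 \right)} = \frac{61 \left(6 + 3\right)^{2}}{10} \left(-2\right) = \frac{61 \cdot 9^{2}}{10} \left(-2\right) = \frac{61}{10} \cdot 81 \left(-2\right) = \frac{4941}{10} \left(-2\right) = - \frac{4941}{5}$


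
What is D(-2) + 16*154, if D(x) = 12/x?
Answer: 2458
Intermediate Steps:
D(-2) + 16*154 = 12/(-2) + 16*154 = 12*(-1/2) + 2464 = -6 + 2464 = 2458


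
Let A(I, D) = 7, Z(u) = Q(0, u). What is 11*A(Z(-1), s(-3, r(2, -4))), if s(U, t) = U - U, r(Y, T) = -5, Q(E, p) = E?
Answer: 77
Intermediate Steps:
s(U, t) = 0
Z(u) = 0
11*A(Z(-1), s(-3, r(2, -4))) = 11*7 = 77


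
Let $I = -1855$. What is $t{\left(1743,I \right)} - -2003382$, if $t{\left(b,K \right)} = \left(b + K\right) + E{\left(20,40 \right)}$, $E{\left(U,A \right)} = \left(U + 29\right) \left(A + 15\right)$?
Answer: $2005965$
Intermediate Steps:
$E{\left(U,A \right)} = \left(15 + A\right) \left(29 + U\right)$ ($E{\left(U,A \right)} = \left(29 + U\right) \left(15 + A\right) = \left(15 + A\right) \left(29 + U\right)$)
$t{\left(b,K \right)} = 2695 + K + b$ ($t{\left(b,K \right)} = \left(b + K\right) + \left(435 + 15 \cdot 20 + 29 \cdot 40 + 40 \cdot 20\right) = \left(K + b\right) + \left(435 + 300 + 1160 + 800\right) = \left(K + b\right) + 2695 = 2695 + K + b$)
$t{\left(1743,I \right)} - -2003382 = \left(2695 - 1855 + 1743\right) - -2003382 = 2583 + 2003382 = 2005965$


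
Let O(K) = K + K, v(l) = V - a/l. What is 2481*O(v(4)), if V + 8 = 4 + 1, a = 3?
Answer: -37215/2 ≈ -18608.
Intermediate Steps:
V = -3 (V = -8 + (4 + 1) = -8 + 5 = -3)
v(l) = -3 - 3/l
O(K) = 2*K
2481*O(v(4)) = 2481*(2*(-3 - 3/4)) = 2481*(2*(-3 - 3*¼)) = 2481*(2*(-3 - ¾)) = 2481*(2*(-15/4)) = 2481*(-15/2) = -37215/2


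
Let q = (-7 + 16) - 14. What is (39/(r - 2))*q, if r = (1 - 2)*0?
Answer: 195/2 ≈ 97.500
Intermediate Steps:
r = 0 (r = -1*0 = 0)
q = -5 (q = 9 - 14 = -5)
(39/(r - 2))*q = (39/(0 - 2))*(-5) = (39/(-2))*(-5) = (39*(-½))*(-5) = -39/2*(-5) = 195/2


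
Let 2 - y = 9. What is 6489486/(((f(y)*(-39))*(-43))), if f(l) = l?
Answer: -2163162/3913 ≈ -552.81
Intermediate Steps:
y = -7 (y = 2 - 1*9 = 2 - 9 = -7)
6489486/(((f(y)*(-39))*(-43))) = 6489486/((-7*(-39)*(-43))) = 6489486/((273*(-43))) = 6489486/(-11739) = 6489486*(-1/11739) = -2163162/3913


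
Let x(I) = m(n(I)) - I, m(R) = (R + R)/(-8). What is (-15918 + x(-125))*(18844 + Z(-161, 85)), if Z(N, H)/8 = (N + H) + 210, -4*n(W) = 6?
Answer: -629051839/2 ≈ -3.1453e+8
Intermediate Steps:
n(W) = -3/2 (n(W) = -¼*6 = -3/2)
m(R) = -R/4 (m(R) = (2*R)*(-⅛) = -R/4)
x(I) = 3/8 - I (x(I) = -¼*(-3/2) - I = 3/8 - I)
Z(N, H) = 1680 + 8*H + 8*N (Z(N, H) = 8*((N + H) + 210) = 8*((H + N) + 210) = 8*(210 + H + N) = 1680 + 8*H + 8*N)
(-15918 + x(-125))*(18844 + Z(-161, 85)) = (-15918 + (3/8 - 1*(-125)))*(18844 + (1680 + 8*85 + 8*(-161))) = (-15918 + (3/8 + 125))*(18844 + (1680 + 680 - 1288)) = (-15918 + 1003/8)*(18844 + 1072) = -126341/8*19916 = -629051839/2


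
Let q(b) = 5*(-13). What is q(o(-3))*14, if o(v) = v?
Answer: -910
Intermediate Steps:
q(b) = -65
q(o(-3))*14 = -65*14 = -910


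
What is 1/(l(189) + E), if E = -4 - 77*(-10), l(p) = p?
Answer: 1/955 ≈ 0.0010471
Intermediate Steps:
E = 766 (E = -4 + 770 = 766)
1/(l(189) + E) = 1/(189 + 766) = 1/955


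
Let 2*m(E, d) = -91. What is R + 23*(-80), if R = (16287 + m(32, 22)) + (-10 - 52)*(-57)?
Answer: 35871/2 ≈ 17936.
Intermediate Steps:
m(E, d) = -91/2 (m(E, d) = (½)*(-91) = -91/2)
R = 39551/2 (R = (16287 - 91/2) + (-10 - 52)*(-57) = 32483/2 - 62*(-57) = 32483/2 + 3534 = 39551/2 ≈ 19776.)
R + 23*(-80) = 39551/2 + 23*(-80) = 39551/2 - 1840 = 35871/2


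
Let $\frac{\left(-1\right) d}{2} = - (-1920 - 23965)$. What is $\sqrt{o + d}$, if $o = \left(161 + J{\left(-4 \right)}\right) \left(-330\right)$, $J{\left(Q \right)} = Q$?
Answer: $2 i \sqrt{25895} \approx 321.84 i$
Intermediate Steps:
$d = -51770$ ($d = - 2 \left(- (-1920 - 23965)\right) = - 2 \left(\left(-1\right) \left(-25885\right)\right) = \left(-2\right) 25885 = -51770$)
$o = -51810$ ($o = \left(161 - 4\right) \left(-330\right) = 157 \left(-330\right) = -51810$)
$\sqrt{o + d} = \sqrt{-51810 - 51770} = \sqrt{-103580} = 2 i \sqrt{25895}$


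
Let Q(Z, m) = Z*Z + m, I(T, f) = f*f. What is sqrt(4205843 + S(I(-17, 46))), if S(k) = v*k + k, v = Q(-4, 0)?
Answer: sqrt(4241815) ≈ 2059.6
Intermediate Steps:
I(T, f) = f**2
Q(Z, m) = m + Z**2 (Q(Z, m) = Z**2 + m = m + Z**2)
v = 16 (v = 0 + (-4)**2 = 0 + 16 = 16)
S(k) = 17*k (S(k) = 16*k + k = 17*k)
sqrt(4205843 + S(I(-17, 46))) = sqrt(4205843 + 17*46**2) = sqrt(4205843 + 17*2116) = sqrt(4205843 + 35972) = sqrt(4241815)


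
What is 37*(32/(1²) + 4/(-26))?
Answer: 15318/13 ≈ 1178.3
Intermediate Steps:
37*(32/(1²) + 4/(-26)) = 37*(32/1 + 4*(-1/26)) = 37*(32*1 - 2/13) = 37*(32 - 2/13) = 37*(414/13) = 15318/13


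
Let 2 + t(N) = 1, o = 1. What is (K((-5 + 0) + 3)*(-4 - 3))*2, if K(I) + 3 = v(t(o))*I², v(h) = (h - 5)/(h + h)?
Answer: -126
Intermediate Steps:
t(N) = -1 (t(N) = -2 + 1 = -1)
v(h) = (-5 + h)/(2*h) (v(h) = (-5 + h)/((2*h)) = (-5 + h)*(1/(2*h)) = (-5 + h)/(2*h))
K(I) = -3 + 3*I² (K(I) = -3 + ((½)*(-5 - 1)/(-1))*I² = -3 + ((½)*(-1)*(-6))*I² = -3 + 3*I²)
(K((-5 + 0) + 3)*(-4 - 3))*2 = ((-3 + 3*((-5 + 0) + 3)²)*(-4 - 3))*2 = ((-3 + 3*(-5 + 3)²)*(-7))*2 = ((-3 + 3*(-2)²)*(-7))*2 = ((-3 + 3*4)*(-7))*2 = ((-3 + 12)*(-7))*2 = (9*(-7))*2 = -63*2 = -126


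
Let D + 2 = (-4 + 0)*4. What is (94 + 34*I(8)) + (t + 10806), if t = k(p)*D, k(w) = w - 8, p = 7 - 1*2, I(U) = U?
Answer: 11226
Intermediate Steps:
p = 5 (p = 7 - 2 = 5)
k(w) = -8 + w
D = -18 (D = -2 + (-4 + 0)*4 = -2 - 4*4 = -2 - 16 = -18)
t = 54 (t = (-8 + 5)*(-18) = -3*(-18) = 54)
(94 + 34*I(8)) + (t + 10806) = (94 + 34*8) + (54 + 10806) = (94 + 272) + 10860 = 366 + 10860 = 11226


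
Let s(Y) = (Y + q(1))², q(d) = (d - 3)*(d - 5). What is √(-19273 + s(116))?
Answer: 3*I*√433 ≈ 62.426*I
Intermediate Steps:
q(d) = (-5 + d)*(-3 + d) (q(d) = (-3 + d)*(-5 + d) = (-5 + d)*(-3 + d))
s(Y) = (8 + Y)² (s(Y) = (Y + (15 + 1² - 8*1))² = (Y + (15 + 1 - 8))² = (Y + 8)² = (8 + Y)²)
√(-19273 + s(116)) = √(-19273 + (8 + 116)²) = √(-19273 + 124²) = √(-19273 + 15376) = √(-3897) = 3*I*√433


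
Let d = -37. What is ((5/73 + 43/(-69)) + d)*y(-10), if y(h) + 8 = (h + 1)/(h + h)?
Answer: 28563613/100740 ≈ 283.54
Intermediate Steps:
y(h) = -8 + (1 + h)/(2*h) (y(h) = -8 + (h + 1)/(h + h) = -8 + (1 + h)/((2*h)) = -8 + (1 + h)*(1/(2*h)) = -8 + (1 + h)/(2*h))
((5/73 + 43/(-69)) + d)*y(-10) = ((5/73 + 43/(-69)) - 37)*((½)*(1 - 15*(-10))/(-10)) = ((5*(1/73) + 43*(-1/69)) - 37)*((½)*(-⅒)*(1 + 150)) = ((5/73 - 43/69) - 37)*((½)*(-⅒)*151) = (-2794/5037 - 37)*(-151/20) = -189163/5037*(-151/20) = 28563613/100740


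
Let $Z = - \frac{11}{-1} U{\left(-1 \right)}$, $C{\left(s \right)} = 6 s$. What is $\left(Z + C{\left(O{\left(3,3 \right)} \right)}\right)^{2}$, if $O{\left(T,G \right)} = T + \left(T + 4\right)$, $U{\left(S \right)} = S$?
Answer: $2401$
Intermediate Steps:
$O{\left(T,G \right)} = 4 + 2 T$ ($O{\left(T,G \right)} = T + \left(4 + T\right) = 4 + 2 T$)
$Z = -11$ ($Z = - \frac{11}{-1} \left(-1\right) = \left(-11\right) \left(-1\right) \left(-1\right) = 11 \left(-1\right) = -11$)
$\left(Z + C{\left(O{\left(3,3 \right)} \right)}\right)^{2} = \left(-11 + 6 \left(4 + 2 \cdot 3\right)\right)^{2} = \left(-11 + 6 \left(4 + 6\right)\right)^{2} = \left(-11 + 6 \cdot 10\right)^{2} = \left(-11 + 60\right)^{2} = 49^{2} = 2401$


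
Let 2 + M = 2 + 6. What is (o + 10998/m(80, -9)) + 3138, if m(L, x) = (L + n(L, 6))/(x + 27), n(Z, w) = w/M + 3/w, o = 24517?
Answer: 4903693/163 ≈ 30084.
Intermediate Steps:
M = 6 (M = -2 + (2 + 6) = -2 + 8 = 6)
n(Z, w) = 3/w + w/6 (n(Z, w) = w/6 + 3/w = 3/w + w/6)
m(L, x) = (3/2 + L)/(27 + x) (m(L, x) = (L + (3/6 + (⅙)*6))/(x + 27) = (L + (3*(⅙) + 1))/(27 + x) = (L + (½ + 1))/(27 + x) = (L + 3/2)/(27 + x) = (3/2 + L)/(27 + x))
(o + 10998/m(80, -9)) + 3138 = (24517 + 10998/(((3/2 + 80)/(27 - 9)))) + 3138 = (24517 + 10998/(((163/2)/18))) + 3138 = (24517 + 10998/(((1/18)*(163/2)))) + 3138 = (24517 + 10998/(163/36)) + 3138 = (24517 + 10998*(36/163)) + 3138 = (24517 + 395928/163) + 3138 = 4392199/163 + 3138 = 4903693/163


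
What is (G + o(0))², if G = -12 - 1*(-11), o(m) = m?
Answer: 1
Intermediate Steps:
G = -1 (G = -12 + 11 = -1)
(G + o(0))² = (-1 + 0)² = (-1)² = 1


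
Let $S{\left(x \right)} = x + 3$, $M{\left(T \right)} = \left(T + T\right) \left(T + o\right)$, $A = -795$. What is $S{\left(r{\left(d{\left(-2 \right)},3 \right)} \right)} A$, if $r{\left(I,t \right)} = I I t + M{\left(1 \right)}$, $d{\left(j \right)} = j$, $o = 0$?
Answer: $-13515$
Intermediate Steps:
$M{\left(T \right)} = 2 T^{2}$ ($M{\left(T \right)} = \left(T + T\right) \left(T + 0\right) = 2 T T = 2 T^{2}$)
$r{\left(I,t \right)} = 2 + t I^{2}$ ($r{\left(I,t \right)} = I I t + 2 \cdot 1^{2} = I^{2} t + 2 \cdot 1 = t I^{2} + 2 = 2 + t I^{2}$)
$S{\left(x \right)} = 3 + x$
$S{\left(r{\left(d{\left(-2 \right)},3 \right)} \right)} A = \left(3 + \left(2 + 3 \left(-2\right)^{2}\right)\right) \left(-795\right) = \left(3 + \left(2 + 3 \cdot 4\right)\right) \left(-795\right) = \left(3 + \left(2 + 12\right)\right) \left(-795\right) = \left(3 + 14\right) \left(-795\right) = 17 \left(-795\right) = -13515$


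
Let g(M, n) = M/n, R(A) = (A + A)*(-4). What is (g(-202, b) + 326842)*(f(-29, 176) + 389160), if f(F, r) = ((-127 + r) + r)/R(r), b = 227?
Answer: 923933105952165/7264 ≈ 1.2719e+11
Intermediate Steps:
R(A) = -8*A (R(A) = (2*A)*(-4) = -8*A)
f(F, r) = -(-127 + 2*r)/(8*r) (f(F, r) = ((-127 + r) + r)/((-8*r)) = (-127 + 2*r)*(-1/(8*r)) = -(-127 + 2*r)/(8*r))
(g(-202, b) + 326842)*(f(-29, 176) + 389160) = (-202/227 + 326842)*((⅛)*(127 - 2*176)/176 + 389160) = (-202*1/227 + 326842)*((⅛)*(1/176)*(127 - 352) + 389160) = (-202/227 + 326842)*((⅛)*(1/176)*(-225) + 389160) = 74192932*(-225/1408 + 389160)/227 = (74192932/227)*(547937055/1408) = 923933105952165/7264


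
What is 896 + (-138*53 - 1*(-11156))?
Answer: 4738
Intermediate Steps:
896 + (-138*53 - 1*(-11156)) = 896 + (-7314 + 11156) = 896 + 3842 = 4738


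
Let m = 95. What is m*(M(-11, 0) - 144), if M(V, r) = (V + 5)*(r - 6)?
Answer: -10260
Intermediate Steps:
M(V, r) = (-6 + r)*(5 + V) (M(V, r) = (5 + V)*(-6 + r) = (-6 + r)*(5 + V))
m*(M(-11, 0) - 144) = 95*((-30 - 6*(-11) + 5*0 - 11*0) - 144) = 95*((-30 + 66 + 0 + 0) - 144) = 95*(36 - 144) = 95*(-108) = -10260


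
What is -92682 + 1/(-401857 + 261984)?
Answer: -12963709387/139873 ≈ -92682.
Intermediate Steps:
-92682 + 1/(-401857 + 261984) = -92682 + 1/(-139873) = -92682 - 1/139873 = -12963709387/139873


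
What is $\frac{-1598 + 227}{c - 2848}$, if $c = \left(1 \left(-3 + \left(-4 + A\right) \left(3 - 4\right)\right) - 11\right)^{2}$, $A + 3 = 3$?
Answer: $\frac{457}{916} \approx 0.49891$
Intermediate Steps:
$A = 0$ ($A = -3 + 3 = 0$)
$c = 100$ ($c = \left(1 \left(-3 + \left(-4 + 0\right) \left(3 - 4\right)\right) - 11\right)^{2} = \left(1 \left(-3 - -4\right) - 11\right)^{2} = \left(1 \left(-3 + 4\right) - 11\right)^{2} = \left(1 \cdot 1 - 11\right)^{2} = \left(1 - 11\right)^{2} = \left(-10\right)^{2} = 100$)
$\frac{-1598 + 227}{c - 2848} = \frac{-1598 + 227}{100 - 2848} = - \frac{1371}{-2748} = \left(-1371\right) \left(- \frac{1}{2748}\right) = \frac{457}{916}$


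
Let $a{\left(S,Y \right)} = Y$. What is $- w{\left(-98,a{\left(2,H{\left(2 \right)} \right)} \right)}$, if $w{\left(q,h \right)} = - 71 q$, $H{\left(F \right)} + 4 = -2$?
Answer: $-6958$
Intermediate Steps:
$H{\left(F \right)} = -6$ ($H{\left(F \right)} = -4 - 2 = -6$)
$- w{\left(-98,a{\left(2,H{\left(2 \right)} \right)} \right)} = - \left(-71\right) \left(-98\right) = \left(-1\right) 6958 = -6958$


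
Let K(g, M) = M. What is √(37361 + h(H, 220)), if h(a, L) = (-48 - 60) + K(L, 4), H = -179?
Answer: √37257 ≈ 193.02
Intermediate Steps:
h(a, L) = -104 (h(a, L) = (-48 - 60) + 4 = -108 + 4 = -104)
√(37361 + h(H, 220)) = √(37361 - 104) = √37257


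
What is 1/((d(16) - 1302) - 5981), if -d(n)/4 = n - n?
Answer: -1/7283 ≈ -0.00013731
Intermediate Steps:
d(n) = 0 (d(n) = -4*(n - n) = -4*0 = 0)
1/((d(16) - 1302) - 5981) = 1/((0 - 1302) - 5981) = 1/(-1302 - 5981) = 1/(-7283) = -1/7283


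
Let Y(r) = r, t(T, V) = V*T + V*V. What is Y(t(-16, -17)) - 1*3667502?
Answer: -3666941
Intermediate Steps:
t(T, V) = V² + T*V (t(T, V) = T*V + V² = V² + T*V)
Y(t(-16, -17)) - 1*3667502 = -17*(-16 - 17) - 1*3667502 = -17*(-33) - 3667502 = 561 - 3667502 = -3666941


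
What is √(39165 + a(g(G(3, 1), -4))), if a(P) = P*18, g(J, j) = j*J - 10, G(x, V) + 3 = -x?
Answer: √39417 ≈ 198.54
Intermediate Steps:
G(x, V) = -3 - x
g(J, j) = -10 + J*j (g(J, j) = J*j - 10 = -10 + J*j)
a(P) = 18*P
√(39165 + a(g(G(3, 1), -4))) = √(39165 + 18*(-10 + (-3 - 1*3)*(-4))) = √(39165 + 18*(-10 + (-3 - 3)*(-4))) = √(39165 + 18*(-10 - 6*(-4))) = √(39165 + 18*(-10 + 24)) = √(39165 + 18*14) = √(39165 + 252) = √39417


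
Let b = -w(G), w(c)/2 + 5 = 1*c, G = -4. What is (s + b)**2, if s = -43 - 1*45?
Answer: 4900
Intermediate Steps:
w(c) = -10 + 2*c (w(c) = -10 + 2*(1*c) = -10 + 2*c)
b = 18 (b = -(-10 + 2*(-4)) = -(-10 - 8) = -1*(-18) = 18)
s = -88 (s = -43 - 45 = -88)
(s + b)**2 = (-88 + 18)**2 = (-70)**2 = 4900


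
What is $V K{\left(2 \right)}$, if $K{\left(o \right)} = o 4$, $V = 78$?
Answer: $624$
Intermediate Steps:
$K{\left(o \right)} = 4 o$
$V K{\left(2 \right)} = 78 \cdot 4 \cdot 2 = 78 \cdot 8 = 624$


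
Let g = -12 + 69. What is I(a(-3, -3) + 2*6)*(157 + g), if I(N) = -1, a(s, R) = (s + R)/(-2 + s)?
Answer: -214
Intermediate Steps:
a(s, R) = (R + s)/(-2 + s)
g = 57
I(a(-3, -3) + 2*6)*(157 + g) = -(157 + 57) = -1*214 = -214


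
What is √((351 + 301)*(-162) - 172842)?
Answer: I*√278466 ≈ 527.7*I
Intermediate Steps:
√((351 + 301)*(-162) - 172842) = √(652*(-162) - 172842) = √(-105624 - 172842) = √(-278466) = I*√278466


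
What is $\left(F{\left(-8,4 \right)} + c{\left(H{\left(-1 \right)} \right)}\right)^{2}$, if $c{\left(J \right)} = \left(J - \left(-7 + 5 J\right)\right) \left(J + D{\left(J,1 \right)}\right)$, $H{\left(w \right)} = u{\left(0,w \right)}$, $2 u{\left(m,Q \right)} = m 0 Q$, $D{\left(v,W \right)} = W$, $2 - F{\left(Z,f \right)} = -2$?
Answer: $121$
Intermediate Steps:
$F{\left(Z,f \right)} = 4$ ($F{\left(Z,f \right)} = 2 - -2 = 2 + 2 = 4$)
$u{\left(m,Q \right)} = 0$ ($u{\left(m,Q \right)} = \frac{m 0 Q}{2} = \frac{0 Q}{2} = \frac{1}{2} \cdot 0 = 0$)
$H{\left(w \right)} = 0$
$c{\left(J \right)} = \left(1 + J\right) \left(7 - 4 J\right)$ ($c{\left(J \right)} = \left(J - \left(-7 + 5 J\right)\right) \left(J + 1\right) = \left(J - \left(-7 + 5 J\right)\right) \left(1 + J\right) = \left(7 - 4 J\right) \left(1 + J\right) = \left(1 + J\right) \left(7 - 4 J\right)$)
$\left(F{\left(-8,4 \right)} + c{\left(H{\left(-1 \right)} \right)}\right)^{2} = \left(4 + \left(7 - 4 \cdot 0^{2} + 3 \cdot 0\right)\right)^{2} = \left(4 + \left(7 - 0 + 0\right)\right)^{2} = \left(4 + \left(7 + 0 + 0\right)\right)^{2} = \left(4 + 7\right)^{2} = 11^{2} = 121$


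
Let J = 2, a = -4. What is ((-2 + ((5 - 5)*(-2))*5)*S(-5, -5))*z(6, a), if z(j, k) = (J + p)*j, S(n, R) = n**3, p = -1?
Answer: 1500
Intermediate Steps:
z(j, k) = j (z(j, k) = (2 - 1)*j = 1*j = j)
((-2 + ((5 - 5)*(-2))*5)*S(-5, -5))*z(6, a) = ((-2 + ((5 - 5)*(-2))*5)*(-5)**3)*6 = ((-2 + (0*(-2))*5)*(-125))*6 = ((-2 + 0*5)*(-125))*6 = ((-2 + 0)*(-125))*6 = -2*(-125)*6 = 250*6 = 1500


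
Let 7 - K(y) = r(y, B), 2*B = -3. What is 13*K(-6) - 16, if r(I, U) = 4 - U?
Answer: 7/2 ≈ 3.5000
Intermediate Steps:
B = -3/2 (B = (1/2)*(-3) = -3/2 ≈ -1.5000)
K(y) = 3/2 (K(y) = 7 - (4 - 1*(-3/2)) = 7 - (4 + 3/2) = 7 - 1*11/2 = 7 - 11/2 = 3/2)
13*K(-6) - 16 = 13*(3/2) - 16 = 39/2 - 16 = 7/2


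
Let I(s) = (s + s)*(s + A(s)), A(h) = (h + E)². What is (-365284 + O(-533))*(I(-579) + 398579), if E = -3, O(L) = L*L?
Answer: 31761318610545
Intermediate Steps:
O(L) = L²
A(h) = (-3 + h)² (A(h) = (h - 3)² = (-3 + h)²)
I(s) = 2*s*(s + (-3 + s)²) (I(s) = (s + s)*(s + (-3 + s)²) = (2*s)*(s + (-3 + s)²) = 2*s*(s + (-3 + s)²))
(-365284 + O(-533))*(I(-579) + 398579) = (-365284 + (-533)²)*(2*(-579)*(-579 + (-3 - 579)²) + 398579) = (-365284 + 284089)*(2*(-579)*(-579 + (-582)²) + 398579) = -81195*(2*(-579)*(-579 + 338724) + 398579) = -81195*(2*(-579)*338145 + 398579) = -81195*(-391571910 + 398579) = -81195*(-391173331) = 31761318610545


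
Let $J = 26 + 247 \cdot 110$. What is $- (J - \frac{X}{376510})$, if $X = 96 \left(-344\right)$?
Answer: $- \frac{5119799492}{188255} \approx -27196.0$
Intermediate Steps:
$X = -33024$
$J = 27196$ ($J = 26 + 27170 = 27196$)
$- (J - \frac{X}{376510}) = - (27196 - - \frac{33024}{376510}) = - (27196 - \left(-33024\right) \frac{1}{376510}) = - (27196 - - \frac{16512}{188255}) = - (27196 + \frac{16512}{188255}) = \left(-1\right) \frac{5119799492}{188255} = - \frac{5119799492}{188255}$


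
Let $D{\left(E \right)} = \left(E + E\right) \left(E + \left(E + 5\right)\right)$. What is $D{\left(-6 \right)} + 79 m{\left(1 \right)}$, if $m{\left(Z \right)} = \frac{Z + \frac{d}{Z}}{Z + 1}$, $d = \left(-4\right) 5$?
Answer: $- \frac{1333}{2} \approx -666.5$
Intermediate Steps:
$d = -20$
$D{\left(E \right)} = 2 E \left(5 + 2 E\right)$ ($D{\left(E \right)} = 2 E \left(E + \left(5 + E\right)\right) = 2 E \left(5 + 2 E\right)$)
$m{\left(Z \right)} = \frac{Z - \frac{20}{Z}}{1 + Z}$ ($m{\left(Z \right)} = \frac{Z - \frac{20}{Z}}{Z + 1} = \frac{Z - \frac{20}{Z}}{1 + Z}$)
$D{\left(-6 \right)} + 79 m{\left(1 \right)} = 2 \left(-6\right) \left(5 + 2 \left(-6\right)\right) + 79 \frac{-20 + 1^{2}}{1 \left(1 + 1\right)} = 2 \left(-6\right) \left(5 - 12\right) + 79 \cdot 1 \cdot \frac{1}{2} \left(-20 + 1\right) = 2 \left(-6\right) \left(-7\right) + 79 \cdot 1 \cdot \frac{1}{2} \left(-19\right) = 84 + 79 \left(- \frac{19}{2}\right) = 84 - \frac{1501}{2} = - \frac{1333}{2}$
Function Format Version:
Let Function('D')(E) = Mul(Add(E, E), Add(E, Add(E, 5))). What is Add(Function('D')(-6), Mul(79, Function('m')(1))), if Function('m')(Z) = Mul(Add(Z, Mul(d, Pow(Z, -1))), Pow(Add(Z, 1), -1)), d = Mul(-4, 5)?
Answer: Rational(-1333, 2) ≈ -666.50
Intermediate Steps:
d = -20
Function('D')(E) = Mul(2, E, Add(5, Mul(2, E))) (Function('D')(E) = Mul(Mul(2, E), Add(E, Add(5, E))) = Mul(Mul(2, E), Add(5, Mul(2, E))) = Mul(2, E, Add(5, Mul(2, E))))
Function('m')(Z) = Mul(Pow(Add(1, Z), -1), Add(Z, Mul(-20, Pow(Z, -1)))) (Function('m')(Z) = Mul(Add(Z, Mul(-20, Pow(Z, -1))), Pow(Add(Z, 1), -1)) = Mul(Add(Z, Mul(-20, Pow(Z, -1))), Pow(Add(1, Z), -1)) = Mul(Pow(Add(1, Z), -1), Add(Z, Mul(-20, Pow(Z, -1)))))
Add(Function('D')(-6), Mul(79, Function('m')(1))) = Add(Mul(2, -6, Add(5, Mul(2, -6))), Mul(79, Mul(Pow(1, -1), Pow(Add(1, 1), -1), Add(-20, Pow(1, 2))))) = Add(Mul(2, -6, Add(5, -12)), Mul(79, Mul(1, Pow(2, -1), Add(-20, 1)))) = Add(Mul(2, -6, -7), Mul(79, Mul(1, Rational(1, 2), -19))) = Add(84, Mul(79, Rational(-19, 2))) = Add(84, Rational(-1501, 2)) = Rational(-1333, 2)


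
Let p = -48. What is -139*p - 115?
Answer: 6557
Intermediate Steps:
-139*p - 115 = -139*(-48) - 115 = 6672 - 115 = 6557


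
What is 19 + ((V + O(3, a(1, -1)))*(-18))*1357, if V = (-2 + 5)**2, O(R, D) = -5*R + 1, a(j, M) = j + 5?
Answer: 122149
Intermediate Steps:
a(j, M) = 5 + j
O(R, D) = 1 - 5*R
V = 9 (V = 3**2 = 9)
19 + ((V + O(3, a(1, -1)))*(-18))*1357 = 19 + ((9 + (1 - 5*3))*(-18))*1357 = 19 + ((9 + (1 - 15))*(-18))*1357 = 19 + ((9 - 14)*(-18))*1357 = 19 - 5*(-18)*1357 = 19 + 90*1357 = 19 + 122130 = 122149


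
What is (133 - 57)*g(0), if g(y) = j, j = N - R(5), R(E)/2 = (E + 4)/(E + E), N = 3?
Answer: 456/5 ≈ 91.200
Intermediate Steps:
R(E) = (4 + E)/E (R(E) = 2*((E + 4)/(E + E)) = 2*((4 + E)/((2*E))) = 2*((4 + E)*(1/(2*E))) = 2*((4 + E)/(2*E)) = (4 + E)/E)
j = 6/5 (j = 3 - (4 + 5)/5 = 3 - 9/5 = 6/5 ≈ 1.2000)
g(y) = 6/5
(133 - 57)*g(0) = (133 - 57)*(6/5) = 76*(6/5) = 456/5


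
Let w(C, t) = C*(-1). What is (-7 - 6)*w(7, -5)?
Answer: 91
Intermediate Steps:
w(C, t) = -C
(-7 - 6)*w(7, -5) = (-7 - 6)*(-1*7) = -13*(-7) = 91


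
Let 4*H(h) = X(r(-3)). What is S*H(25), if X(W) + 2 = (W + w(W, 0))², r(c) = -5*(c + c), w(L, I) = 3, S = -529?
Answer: -575023/4 ≈ -1.4376e+5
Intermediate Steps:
r(c) = -10*c
X(W) = -2 + (3 + W)² (X(W) = -2 + (W + 3)² = -2 + (3 + W)²)
H(h) = 1087/4 (H(h) = (-2 + (3 - 10*(-3))²)/4 = (-2 + (3 + 30)²)/4 = (-2 + 33²)/4 = (-2 + 1089)/4 = (¼)*1087 = 1087/4)
S*H(25) = -529*1087/4 = -575023/4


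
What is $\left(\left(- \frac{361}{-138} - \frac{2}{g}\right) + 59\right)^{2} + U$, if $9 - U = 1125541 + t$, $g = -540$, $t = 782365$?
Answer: $- \frac{18357475888184}{9641025} \approx -1.9041 \cdot 10^{6}$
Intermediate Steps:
$U = -1907897$ ($U = 9 - \left(1125541 + 782365\right) = 9 - 1907906 = -1907897$)
$\left(\left(- \frac{361}{-138} - \frac{2}{g}\right) + 59\right)^{2} + U = \left(\left(- \frac{361}{-138} - \frac{2}{-540}\right) + 59\right)^{2} - 1907897 = \left(\left(\left(-361\right) \left(- \frac{1}{138}\right) - - \frac{1}{270}\right) + 59\right)^{2} - 1907897 = \left(\left(\frac{361}{138} + \frac{1}{270}\right) + 59\right)^{2} - 1907897 = \left(\frac{8134}{3105} + 59\right)^{2} - 1907897 = \left(\frac{191329}{3105}\right)^{2} - 1907897 = \frac{36606786241}{9641025} - 1907897 = - \frac{18357475888184}{9641025}$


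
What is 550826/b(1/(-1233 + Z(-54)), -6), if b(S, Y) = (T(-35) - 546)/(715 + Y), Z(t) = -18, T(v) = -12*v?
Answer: -195267817/63 ≈ -3.0995e+6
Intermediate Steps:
b(S, Y) = -126/(715 + Y) (b(S, Y) = (-12*(-35) - 546)/(715 + Y) = (420 - 546)/(715 + Y) = -126/(715 + Y))
550826/b(1/(-1233 + Z(-54)), -6) = 550826/((-126/(715 - 6))) = 550826/((-126/709)) = 550826/((-126*1/709)) = 550826/(-126/709) = 550826*(-709/126) = -195267817/63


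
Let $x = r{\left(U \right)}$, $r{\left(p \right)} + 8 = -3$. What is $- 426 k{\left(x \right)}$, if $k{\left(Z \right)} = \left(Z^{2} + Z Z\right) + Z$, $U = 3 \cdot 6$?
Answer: $-98406$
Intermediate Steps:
$U = 18$
$r{\left(p \right)} = -11$ ($r{\left(p \right)} = -8 - 3 = -11$)
$x = -11$
$k{\left(Z \right)} = Z + 2 Z^{2}$ ($k{\left(Z \right)} = \left(Z^{2} + Z^{2}\right) + Z = 2 Z^{2} + Z = Z + 2 Z^{2}$)
$- 426 k{\left(x \right)} = - 426 \left(- 11 \left(1 + 2 \left(-11\right)\right)\right) = - 426 \left(- 11 \left(1 - 22\right)\right) = - 426 \left(\left(-11\right) \left(-21\right)\right) = \left(-426\right) 231 = -98406$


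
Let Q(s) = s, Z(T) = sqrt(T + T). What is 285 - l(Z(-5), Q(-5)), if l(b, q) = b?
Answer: 285 - I*sqrt(10) ≈ 285.0 - 3.1623*I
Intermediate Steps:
Z(T) = sqrt(2)*sqrt(T) (Z(T) = sqrt(2*T) = sqrt(2)*sqrt(T))
285 - l(Z(-5), Q(-5)) = 285 - sqrt(2)*sqrt(-5) = 285 - sqrt(2)*I*sqrt(5) = 285 - I*sqrt(10)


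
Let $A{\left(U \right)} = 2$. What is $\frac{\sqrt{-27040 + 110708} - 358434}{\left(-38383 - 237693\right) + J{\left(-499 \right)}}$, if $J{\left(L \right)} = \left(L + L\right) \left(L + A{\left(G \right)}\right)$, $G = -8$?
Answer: $- \frac{59739}{36655} + \frac{\sqrt{20917}}{109965} \approx -1.6284$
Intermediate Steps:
$J{\left(L \right)} = 2 L \left(2 + L\right)$ ($J{\left(L \right)} = \left(L + L\right) \left(L + 2\right) = 2 L \left(2 + L\right)$)
$\frac{\sqrt{-27040 + 110708} - 358434}{\left(-38383 - 237693\right) + J{\left(-499 \right)}} = \frac{\sqrt{-27040 + 110708} - 358434}{\left(-38383 - 237693\right) + 2 \left(-499\right) \left(2 - 499\right)} = \frac{\sqrt{83668} - 358434}{\left(-38383 - 237693\right) + 2 \left(-499\right) \left(-497\right)} = \frac{2 \sqrt{20917} - 358434}{-276076 + 496006} = \frac{-358434 + 2 \sqrt{20917}}{219930} = \left(-358434 + 2 \sqrt{20917}\right) \frac{1}{219930} = - \frac{59739}{36655} + \frac{\sqrt{20917}}{109965}$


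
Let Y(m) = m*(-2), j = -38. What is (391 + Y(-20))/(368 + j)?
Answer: 431/330 ≈ 1.3061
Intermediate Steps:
Y(m) = -2*m
(391 + Y(-20))/(368 + j) = (391 - 2*(-20))/(368 - 38) = (391 + 40)/330 = 431*(1/330) = 431/330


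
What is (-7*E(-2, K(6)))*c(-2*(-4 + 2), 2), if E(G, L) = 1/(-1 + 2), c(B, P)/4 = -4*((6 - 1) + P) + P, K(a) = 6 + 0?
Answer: 728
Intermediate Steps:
K(a) = 6
c(B, P) = -80 - 12*P (c(B, P) = 4*(-4*((6 - 1) + P) + P) = 4*(-4*(5 + P) + P) = 4*((-20 - 4*P) + P) = 4*(-20 - 3*P) = -80 - 12*P)
E(G, L) = 1 (E(G, L) = 1/1 = 1)
(-7*E(-2, K(6)))*c(-2*(-4 + 2), 2) = (-7*1)*(-80 - 12*2) = -7*(-80 - 24) = -7*(-104) = 728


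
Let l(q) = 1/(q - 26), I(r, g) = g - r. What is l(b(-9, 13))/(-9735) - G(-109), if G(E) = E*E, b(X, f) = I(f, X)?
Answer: -5551753679/467280 ≈ -11881.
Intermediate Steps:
b(X, f) = X - f
l(q) = 1/(-26 + q)
G(E) = E**2
l(b(-9, 13))/(-9735) - G(-109) = 1/(-26 + (-9 - 1*13)*(-9735)) - 1*(-109)**2 = -1/9735/(-26 + (-9 - 13)) - 1*11881 = -1/9735/(-26 - 22) - 11881 = -1/9735/(-48) - 11881 = -1/48*(-1/9735) - 11881 = 1/467280 - 11881 = -5551753679/467280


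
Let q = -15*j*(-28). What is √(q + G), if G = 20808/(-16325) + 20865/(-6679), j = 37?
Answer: √7387837403601647541/21806935 ≈ 124.64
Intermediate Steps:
G = -479597757/109034675 (G = 20808*(-1/16325) + 20865*(-1/6679) = -20808/16325 - 20865/6679 = -479597757/109034675 ≈ -4.3986)
q = 15540 (q = -15*37*(-28) = -555*(-28) = 15540)
√(q + G) = √(15540 - 479597757/109034675) = √(1693919251743/109034675) = √7387837403601647541/21806935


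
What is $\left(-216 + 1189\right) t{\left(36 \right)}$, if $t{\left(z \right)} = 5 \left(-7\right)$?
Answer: $-34055$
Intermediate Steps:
$t{\left(z \right)} = -35$
$\left(-216 + 1189\right) t{\left(36 \right)} = \left(-216 + 1189\right) \left(-35\right) = 973 \left(-35\right) = -34055$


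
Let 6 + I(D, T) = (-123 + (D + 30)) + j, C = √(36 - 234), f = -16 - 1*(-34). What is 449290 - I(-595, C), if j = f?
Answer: 449966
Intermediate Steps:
f = 18 (f = -16 + 34 = 18)
C = 3*I*√22 (C = √(-198) = 3*I*√22 ≈ 14.071*I)
j = 18
I(D, T) = -81 + D (I(D, T) = -6 + ((-123 + (D + 30)) + 18) = -6 + ((-123 + (30 + D)) + 18) = -6 + ((-93 + D) + 18) = -6 + (-75 + D) = -81 + D)
449290 - I(-595, C) = 449290 - (-81 - 595) = 449290 - 1*(-676) = 449290 + 676 = 449966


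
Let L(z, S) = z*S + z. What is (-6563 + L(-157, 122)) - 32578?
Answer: -58452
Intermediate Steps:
L(z, S) = z + S*z (L(z, S) = S*z + z = z + S*z)
(-6563 + L(-157, 122)) - 32578 = (-6563 - 157*(1 + 122)) - 32578 = (-6563 - 157*123) - 32578 = (-6563 - 19311) - 32578 = -25874 - 32578 = -58452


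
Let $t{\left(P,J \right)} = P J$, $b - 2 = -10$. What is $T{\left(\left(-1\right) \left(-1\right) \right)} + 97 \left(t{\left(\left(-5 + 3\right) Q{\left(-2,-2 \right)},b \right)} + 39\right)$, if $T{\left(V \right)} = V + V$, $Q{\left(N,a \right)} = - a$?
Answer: $6889$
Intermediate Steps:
$b = -8$ ($b = 2 - 10 = -8$)
$t{\left(P,J \right)} = J P$
$T{\left(V \right)} = 2 V$
$T{\left(\left(-1\right) \left(-1\right) \right)} + 97 \left(t{\left(\left(-5 + 3\right) Q{\left(-2,-2 \right)},b \right)} + 39\right) = 2 \left(\left(-1\right) \left(-1\right)\right) + 97 \left(- 8 \left(-5 + 3\right) \left(\left(-1\right) \left(-2\right)\right) + 39\right) = 2 \cdot 1 + 97 \left(- 8 \left(\left(-2\right) 2\right) + 39\right) = 2 + 97 \left(\left(-8\right) \left(-4\right) + 39\right) = 2 + 97 \left(32 + 39\right) = 2 + 97 \cdot 71 = 2 + 6887 = 6889$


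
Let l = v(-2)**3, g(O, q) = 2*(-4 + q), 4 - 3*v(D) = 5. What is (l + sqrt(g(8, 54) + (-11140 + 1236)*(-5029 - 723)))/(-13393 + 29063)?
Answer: -1/423090 + sqrt(14241977)/7835 ≈ 0.48166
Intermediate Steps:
v(D) = -1/3 (v(D) = 4/3 - 1/3*5 = 4/3 - 5/3 = -1/3)
g(O, q) = -8 + 2*q
l = -1/27 (l = (-1/3)**3 = -1/27 ≈ -0.037037)
(l + sqrt(g(8, 54) + (-11140 + 1236)*(-5029 - 723)))/(-13393 + 29063) = (-1/27 + sqrt((-8 + 2*54) + (-11140 + 1236)*(-5029 - 723)))/(-13393 + 29063) = (-1/27 + sqrt((-8 + 108) - 9904*(-5752)))/15670 = (-1/27 + sqrt(100 + 56967808))*(1/15670) = (-1/27 + sqrt(56967908))*(1/15670) = (-1/27 + 2*sqrt(14241977))*(1/15670) = -1/423090 + sqrt(14241977)/7835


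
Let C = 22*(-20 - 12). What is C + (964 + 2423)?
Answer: 2683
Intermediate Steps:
C = -704 (C = 22*(-32) = -704)
C + (964 + 2423) = -704 + (964 + 2423) = -704 + 3387 = 2683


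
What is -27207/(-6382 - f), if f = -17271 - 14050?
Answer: -3023/2771 ≈ -1.0909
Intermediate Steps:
f = -31321
-27207/(-6382 - f) = -27207/(-6382 - 1*(-31321)) = -27207/(-6382 + 31321) = -27207/24939 = -27207*1/24939 = -3023/2771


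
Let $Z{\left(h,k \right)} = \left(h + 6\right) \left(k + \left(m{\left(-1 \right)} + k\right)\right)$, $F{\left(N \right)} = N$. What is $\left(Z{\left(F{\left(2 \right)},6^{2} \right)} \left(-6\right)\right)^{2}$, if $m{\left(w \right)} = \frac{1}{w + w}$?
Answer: $11778624$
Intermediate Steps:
$m{\left(w \right)} = \frac{1}{2 w}$
$Z{\left(h,k \right)} = \left(6 + h\right) \left(- \frac{1}{2} + 2 k\right)$ ($Z{\left(h,k \right)} = \left(h + 6\right) \left(k + \left(\frac{1}{2 \left(-1\right)} + k\right)\right) = \left(6 + h\right) \left(k + \left(\frac{1}{2} \left(-1\right) + k\right)\right) = \left(6 + h\right) \left(k + \left(- \frac{1}{2} + k\right)\right) = \left(6 + h\right) \left(- \frac{1}{2} + 2 k\right)$)
$\left(Z{\left(F{\left(2 \right)},6^{2} \right)} \left(-6\right)\right)^{2} = \left(\left(-3 + 12 \cdot 6^{2} - 1 + 2 \cdot 2 \cdot 6^{2}\right) \left(-6\right)\right)^{2} = \left(\left(-3 + 12 \cdot 36 - 1 + 2 \cdot 2 \cdot 36\right) \left(-6\right)\right)^{2} = \left(\left(-3 + 432 - 1 + 144\right) \left(-6\right)\right)^{2} = \left(572 \left(-6\right)\right)^{2} = \left(-3432\right)^{2} = 11778624$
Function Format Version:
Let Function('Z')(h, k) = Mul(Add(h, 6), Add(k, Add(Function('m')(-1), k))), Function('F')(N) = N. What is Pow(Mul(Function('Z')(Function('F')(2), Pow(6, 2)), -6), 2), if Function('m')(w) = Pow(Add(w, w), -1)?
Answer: 11778624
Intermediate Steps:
Function('m')(w) = Mul(Rational(1, 2), Pow(w, -1)) (Function('m')(w) = Pow(Mul(2, w), -1) = Mul(Rational(1, 2), Pow(w, -1)))
Function('Z')(h, k) = Mul(Add(6, h), Add(Rational(-1, 2), Mul(2, k))) (Function('Z')(h, k) = Mul(Add(h, 6), Add(k, Add(Mul(Rational(1, 2), Pow(-1, -1)), k))) = Mul(Add(6, h), Add(k, Add(Mul(Rational(1, 2), -1), k))) = Mul(Add(6, h), Add(k, Add(Rational(-1, 2), k))) = Mul(Add(6, h), Add(Rational(-1, 2), Mul(2, k))))
Pow(Mul(Function('Z')(Function('F')(2), Pow(6, 2)), -6), 2) = Pow(Mul(Add(-3, Mul(12, Pow(6, 2)), Mul(Rational(-1, 2), 2), Mul(2, 2, Pow(6, 2))), -6), 2) = Pow(Mul(Add(-3, Mul(12, 36), -1, Mul(2, 2, 36)), -6), 2) = Pow(Mul(Add(-3, 432, -1, 144), -6), 2) = Pow(Mul(572, -6), 2) = Pow(-3432, 2) = 11778624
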